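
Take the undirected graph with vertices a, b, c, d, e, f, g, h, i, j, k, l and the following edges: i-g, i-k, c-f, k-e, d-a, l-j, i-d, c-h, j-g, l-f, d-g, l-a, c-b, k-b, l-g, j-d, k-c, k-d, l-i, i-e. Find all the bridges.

c-h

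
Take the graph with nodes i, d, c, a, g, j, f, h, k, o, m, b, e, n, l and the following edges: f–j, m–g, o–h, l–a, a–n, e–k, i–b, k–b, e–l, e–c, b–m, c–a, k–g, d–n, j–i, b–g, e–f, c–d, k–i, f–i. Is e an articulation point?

Deleting e raises the number of components from 2 to 3, so e is a cut vertex.

Yes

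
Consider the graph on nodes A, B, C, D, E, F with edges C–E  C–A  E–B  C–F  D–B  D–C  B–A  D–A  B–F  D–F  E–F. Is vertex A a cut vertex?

No

Deleting A leaves 1 component (was 1) (its neighbors B, C, D remain connected to each other), so A is not a cut vertex.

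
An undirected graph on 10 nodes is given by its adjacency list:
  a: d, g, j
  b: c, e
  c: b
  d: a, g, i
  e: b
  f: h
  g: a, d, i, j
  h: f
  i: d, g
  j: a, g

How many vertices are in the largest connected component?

Starting from f we can reach f, h. That is one component of size 2.
Starting from b we can reach b, c, e. That is one component of size 3.
Starting from a we can reach a, d, g, i, j. That is one component of size 5.
The largest has 5 vertices.

5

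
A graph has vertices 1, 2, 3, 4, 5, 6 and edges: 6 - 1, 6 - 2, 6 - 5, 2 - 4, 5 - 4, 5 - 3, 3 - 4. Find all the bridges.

1-6

The edges on the cycle 6-5-3-4-2-6 are not bridges since each lies on that cycle.
But removing 6 - 1 disconnects 6 from 1 — this is a bridge.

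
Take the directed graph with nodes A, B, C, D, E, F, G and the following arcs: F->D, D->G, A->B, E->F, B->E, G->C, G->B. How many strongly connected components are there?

{B, D, E, F, G} are all mutually reachable — one SCC of size 5.
{C} is an SCC by itself.
{A} is an SCC by itself.
That gives 3 strongly connected components.

3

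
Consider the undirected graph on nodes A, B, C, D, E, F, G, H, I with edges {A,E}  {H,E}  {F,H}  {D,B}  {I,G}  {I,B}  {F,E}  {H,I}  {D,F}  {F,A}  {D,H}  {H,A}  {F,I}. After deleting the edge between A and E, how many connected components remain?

2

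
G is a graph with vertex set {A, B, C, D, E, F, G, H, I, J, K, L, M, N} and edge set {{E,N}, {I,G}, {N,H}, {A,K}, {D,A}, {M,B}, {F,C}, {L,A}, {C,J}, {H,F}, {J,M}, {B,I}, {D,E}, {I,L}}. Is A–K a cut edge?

Yes

Removing A–K leaves no path between A and K: the component count goes from 1 to 2. So it is a bridge.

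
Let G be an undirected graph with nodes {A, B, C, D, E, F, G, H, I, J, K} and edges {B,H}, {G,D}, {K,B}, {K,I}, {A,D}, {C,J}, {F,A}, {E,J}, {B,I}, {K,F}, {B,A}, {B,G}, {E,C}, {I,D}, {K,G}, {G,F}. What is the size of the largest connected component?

Starting from C we can reach C, E, J. That is one component of size 3.
Starting from A we can reach A, B, D, F, G, H, I, K. That is one component of size 8.
The largest has 8 vertices.

8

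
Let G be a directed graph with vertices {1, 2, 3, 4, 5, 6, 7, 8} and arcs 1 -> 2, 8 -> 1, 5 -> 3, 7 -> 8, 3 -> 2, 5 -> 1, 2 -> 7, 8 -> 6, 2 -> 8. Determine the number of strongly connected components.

5

{1, 2, 7, 8} are all mutually reachable — one SCC of size 4.
{6} is an SCC by itself.
{5} is an SCC by itself.
{3} is an SCC by itself.
{4} is an SCC by itself.
That gives 5 strongly connected components.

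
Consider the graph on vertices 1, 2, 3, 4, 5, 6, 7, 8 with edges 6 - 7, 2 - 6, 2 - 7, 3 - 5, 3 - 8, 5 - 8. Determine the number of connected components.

4

4 is isolated — a component by itself.
1 is isolated — a component by itself.
Starting from 2 we can reach 2, 6, 7. That is one component of size 3.
Starting from 3 we can reach 3, 5, 8. That is one component of size 3.
Total: 4 components.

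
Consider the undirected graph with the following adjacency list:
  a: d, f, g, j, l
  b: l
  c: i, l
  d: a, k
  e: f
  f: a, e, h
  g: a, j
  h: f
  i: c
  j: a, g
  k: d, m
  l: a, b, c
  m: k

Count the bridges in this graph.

10

The edges on the cycle a-g-j-a are not bridges since each lies on that cycle.
But removing a-f disconnects a from f; removing f-e disconnects f from e; removing k-m disconnects k from m; removing f-h disconnects f from h — these are bridges.
In total 10 edges are bridges.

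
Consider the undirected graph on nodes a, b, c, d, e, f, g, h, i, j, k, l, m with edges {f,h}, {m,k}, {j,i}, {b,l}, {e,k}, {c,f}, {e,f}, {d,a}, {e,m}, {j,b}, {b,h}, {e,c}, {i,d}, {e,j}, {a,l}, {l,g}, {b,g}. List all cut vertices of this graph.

e

Removing e increases the component count from 1 to 2, so e is a cut vertex.
By contrast removing l leaves 1 component; it is not a cut vertex. No other vertex is a cut vertex either.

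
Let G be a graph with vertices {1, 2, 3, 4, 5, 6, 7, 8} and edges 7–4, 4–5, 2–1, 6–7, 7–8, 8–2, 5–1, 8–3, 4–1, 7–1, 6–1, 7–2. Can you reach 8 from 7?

Yes

From 7 we can reach 1, 2, 3, 4, 5, 6, 7, 8, which includes 8.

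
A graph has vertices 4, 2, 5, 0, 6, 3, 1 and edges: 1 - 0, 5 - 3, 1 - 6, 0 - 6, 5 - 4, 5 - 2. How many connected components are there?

Starting from 0 we can reach 0, 1, 6. That is one component of size 3.
Starting from 2 we can reach 2, 3, 4, 5. That is one component of size 4.
Total: 2 components.

2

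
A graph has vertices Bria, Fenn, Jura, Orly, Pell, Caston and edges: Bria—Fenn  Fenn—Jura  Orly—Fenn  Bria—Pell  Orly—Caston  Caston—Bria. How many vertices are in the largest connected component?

6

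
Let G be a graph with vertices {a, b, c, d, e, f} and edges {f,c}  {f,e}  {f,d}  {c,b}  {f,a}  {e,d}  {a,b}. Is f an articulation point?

Deleting f raises the number of components from 1 to 2, so f is a cut vertex.

Yes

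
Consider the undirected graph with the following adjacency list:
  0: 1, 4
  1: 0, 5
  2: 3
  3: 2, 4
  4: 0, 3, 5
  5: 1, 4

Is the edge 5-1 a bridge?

No

After removing 5-1, the path 5-4-0-1 still connects them, so the edge is not a bridge.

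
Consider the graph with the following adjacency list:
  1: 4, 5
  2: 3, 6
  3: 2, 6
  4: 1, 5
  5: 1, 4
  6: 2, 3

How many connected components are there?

Starting from 2 we can reach 2, 3, 6. That is one component of size 3.
Starting from 1 we can reach 1, 4, 5. That is one component of size 3.
Total: 2 components.

2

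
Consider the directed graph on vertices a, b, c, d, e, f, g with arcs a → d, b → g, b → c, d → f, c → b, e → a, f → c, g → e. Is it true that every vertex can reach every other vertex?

Yes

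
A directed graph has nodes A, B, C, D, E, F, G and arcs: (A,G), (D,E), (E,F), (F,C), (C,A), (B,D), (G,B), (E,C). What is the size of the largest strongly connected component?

7

{A, B, C, D, E, F, G} are all mutually reachable — one SCC of size 7.
The largest has 7 vertices.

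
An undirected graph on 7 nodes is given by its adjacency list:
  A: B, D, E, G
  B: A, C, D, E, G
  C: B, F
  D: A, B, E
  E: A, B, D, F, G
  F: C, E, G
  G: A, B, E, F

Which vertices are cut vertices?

none

Removing E, for instance, still leaves 1 component. No single vertex removal increases the component count — the graph has no articulation points.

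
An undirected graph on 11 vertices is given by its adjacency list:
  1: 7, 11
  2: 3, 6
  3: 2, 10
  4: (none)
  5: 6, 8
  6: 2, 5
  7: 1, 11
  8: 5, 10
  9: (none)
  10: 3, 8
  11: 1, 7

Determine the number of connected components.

4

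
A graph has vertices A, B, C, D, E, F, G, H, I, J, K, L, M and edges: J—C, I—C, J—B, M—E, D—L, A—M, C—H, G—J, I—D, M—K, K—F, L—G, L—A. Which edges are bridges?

A-L, A-M, B-J, C-H, E-M, F-K, K-M

The edges on the cycle I-D-L-G-J-C-I are not bridges since each lies on that cycle.
But removing L—A disconnects L from A; removing A—M disconnects A from M; removing E—M disconnects E from M; removing K—M disconnects K from M — these are bridges.
In total 7 edges are bridges.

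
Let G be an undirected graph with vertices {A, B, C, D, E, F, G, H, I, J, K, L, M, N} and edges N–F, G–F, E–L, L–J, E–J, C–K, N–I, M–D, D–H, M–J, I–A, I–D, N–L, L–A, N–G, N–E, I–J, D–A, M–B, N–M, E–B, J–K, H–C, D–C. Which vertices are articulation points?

N

Removing N increases the component count from 1 to 2, so N is a cut vertex.
By contrast removing F leaves 1 component; it is not a cut vertex. No other vertex is a cut vertex either.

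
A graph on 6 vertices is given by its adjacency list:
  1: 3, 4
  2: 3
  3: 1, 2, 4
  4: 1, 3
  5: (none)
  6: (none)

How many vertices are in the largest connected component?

6 is isolated — a component by itself.
5 is isolated — a component by itself.
Starting from 1 we can reach 1, 2, 3, 4. That is one component of size 4.
The largest has 4 vertices.

4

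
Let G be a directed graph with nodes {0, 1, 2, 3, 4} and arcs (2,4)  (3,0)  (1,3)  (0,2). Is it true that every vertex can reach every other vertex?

There is no directed path from 2 to 3, so the graph is not strongly connected.

No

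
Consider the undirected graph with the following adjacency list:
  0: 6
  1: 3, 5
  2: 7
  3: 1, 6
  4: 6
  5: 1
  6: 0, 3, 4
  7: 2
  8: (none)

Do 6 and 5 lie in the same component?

From 6 we can reach 0, 1, 3, 4, 5, 6, which includes 5.

Yes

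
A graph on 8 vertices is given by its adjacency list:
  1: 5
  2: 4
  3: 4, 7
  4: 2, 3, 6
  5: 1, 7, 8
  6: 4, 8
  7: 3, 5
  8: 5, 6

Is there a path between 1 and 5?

From 1 we can reach 1, 2, 3, 4, 5, 6, 7, 8, which includes 5.

Yes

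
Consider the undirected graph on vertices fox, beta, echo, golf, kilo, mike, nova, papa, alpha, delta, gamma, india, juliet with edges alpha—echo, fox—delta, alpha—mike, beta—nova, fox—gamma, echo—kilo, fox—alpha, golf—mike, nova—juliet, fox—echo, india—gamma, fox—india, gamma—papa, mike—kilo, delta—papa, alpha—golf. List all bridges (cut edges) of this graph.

beta-nova, juliet-nova

The edges on the cycle alpha-golf-mike-alpha are not bridges since each lies on that cycle.
But removing beta—nova disconnects beta from nova; removing nova—juliet disconnects nova from juliet — these are bridges.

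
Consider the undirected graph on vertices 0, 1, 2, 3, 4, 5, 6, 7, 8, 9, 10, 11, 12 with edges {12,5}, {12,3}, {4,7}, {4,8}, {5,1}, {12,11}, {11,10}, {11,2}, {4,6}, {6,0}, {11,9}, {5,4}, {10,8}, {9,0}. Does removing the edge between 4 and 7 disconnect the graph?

Removing 4—7 leaves no path between 4 and 7: the component count goes from 1 to 2. So it is a bridge.

Yes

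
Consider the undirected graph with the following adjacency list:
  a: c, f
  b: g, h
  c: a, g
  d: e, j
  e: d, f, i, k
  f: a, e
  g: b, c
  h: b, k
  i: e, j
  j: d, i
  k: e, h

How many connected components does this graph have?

1

Starting from a we can reach a, b, c, d, e, f, g, h, i, j, k. That is one component of size 11.
Total: 1 component.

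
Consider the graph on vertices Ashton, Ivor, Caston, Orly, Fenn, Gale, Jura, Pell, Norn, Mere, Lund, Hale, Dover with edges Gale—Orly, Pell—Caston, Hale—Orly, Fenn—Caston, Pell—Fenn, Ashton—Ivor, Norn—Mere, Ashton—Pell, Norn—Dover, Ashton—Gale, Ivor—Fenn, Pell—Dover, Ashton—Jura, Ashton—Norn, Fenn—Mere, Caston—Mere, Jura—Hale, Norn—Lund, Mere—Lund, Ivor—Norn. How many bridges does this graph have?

0

The edges on the cycle Ashton-Jura-Hale-Orly-Gale-Ashton are not bridges since each lies on that cycle.
Every edge lies on some cycle, so there are no bridges.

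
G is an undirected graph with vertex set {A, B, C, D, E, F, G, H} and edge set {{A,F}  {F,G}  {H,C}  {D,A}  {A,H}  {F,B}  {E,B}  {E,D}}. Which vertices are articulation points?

A, F, H

Removing A increases the component count from 1 to 2, so A is a cut vertex.
Removing F increases the component count from 1 to 2, so F is a cut vertex.
Removing H increases the component count from 1 to 2, so H is a cut vertex.
By contrast removing B leaves 1 component; it is not a cut vertex. No other vertex is a cut vertex either.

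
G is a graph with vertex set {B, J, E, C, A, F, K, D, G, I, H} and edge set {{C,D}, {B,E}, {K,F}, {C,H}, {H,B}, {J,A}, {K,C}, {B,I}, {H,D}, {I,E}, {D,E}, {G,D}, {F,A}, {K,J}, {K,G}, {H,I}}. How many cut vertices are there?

Removing K increases the component count from 1 to 2, so K is a cut vertex.
By contrast removing F leaves 1 component; it is not a cut vertex. No other vertex is a cut vertex either.

1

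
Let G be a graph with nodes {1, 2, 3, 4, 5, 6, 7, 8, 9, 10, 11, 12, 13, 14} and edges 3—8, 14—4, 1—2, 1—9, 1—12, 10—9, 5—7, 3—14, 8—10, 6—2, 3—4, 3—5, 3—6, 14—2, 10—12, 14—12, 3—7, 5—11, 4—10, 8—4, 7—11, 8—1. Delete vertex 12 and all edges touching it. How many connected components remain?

With 12 gone, the remaining components are: {13}; {1, 2, 3, 4, 5, 6, 7, 8, 9, 10, 11, 14}.
That is 2 components.

2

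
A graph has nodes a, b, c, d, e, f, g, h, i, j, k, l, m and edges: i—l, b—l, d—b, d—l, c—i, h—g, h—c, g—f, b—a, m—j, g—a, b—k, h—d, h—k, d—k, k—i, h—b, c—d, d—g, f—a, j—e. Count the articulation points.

1

Removing j increases the component count from 2 to 3, so j is a cut vertex.
By contrast removing m leaves 2 components; it is not a cut vertex. No other vertex is a cut vertex either.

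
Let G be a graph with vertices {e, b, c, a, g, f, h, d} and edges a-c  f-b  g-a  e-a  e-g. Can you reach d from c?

The component containing c is {a, c, e, g}, and d is not in it.

No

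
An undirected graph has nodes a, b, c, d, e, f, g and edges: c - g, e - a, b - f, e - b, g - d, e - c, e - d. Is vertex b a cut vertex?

Yes

Deleting b raises the number of components from 1 to 2, so b is a cut vertex.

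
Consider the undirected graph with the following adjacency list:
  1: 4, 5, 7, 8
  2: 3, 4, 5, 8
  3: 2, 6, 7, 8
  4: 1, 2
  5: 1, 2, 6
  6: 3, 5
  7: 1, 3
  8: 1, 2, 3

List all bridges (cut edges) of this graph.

The edges on the cycle 4-2-5-6-3-7-1-4 are not bridges since each lies on that cycle.
Every edge lies on some cycle, so there are no bridges.

none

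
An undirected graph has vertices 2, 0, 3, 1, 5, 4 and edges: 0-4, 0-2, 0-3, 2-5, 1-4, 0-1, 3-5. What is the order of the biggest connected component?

6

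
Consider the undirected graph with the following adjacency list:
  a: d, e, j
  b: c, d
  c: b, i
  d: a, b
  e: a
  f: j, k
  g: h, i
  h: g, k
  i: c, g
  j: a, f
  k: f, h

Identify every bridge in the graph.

The edges on the cycle d-b-c-i-g-h-k-f-j-a-d are not bridges since each lies on that cycle.
But removing a-e disconnects a from e — this is a bridge.

a-e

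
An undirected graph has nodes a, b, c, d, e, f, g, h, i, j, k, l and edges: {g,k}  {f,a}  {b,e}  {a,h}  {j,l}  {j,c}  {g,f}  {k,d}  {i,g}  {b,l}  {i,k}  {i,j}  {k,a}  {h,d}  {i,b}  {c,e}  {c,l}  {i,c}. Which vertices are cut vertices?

i

Removing i increases the component count from 1 to 2, so i is a cut vertex.
By contrast removing j leaves 1 component; it is not a cut vertex. No other vertex is a cut vertex either.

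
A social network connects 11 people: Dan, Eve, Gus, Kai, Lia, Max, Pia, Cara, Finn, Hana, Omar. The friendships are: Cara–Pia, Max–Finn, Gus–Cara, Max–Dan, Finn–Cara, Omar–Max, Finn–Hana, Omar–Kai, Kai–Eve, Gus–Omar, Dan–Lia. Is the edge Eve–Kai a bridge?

Removing Eve–Kai leaves no path between Eve and Kai: the component count goes from 1 to 2. So it is a bridge.

Yes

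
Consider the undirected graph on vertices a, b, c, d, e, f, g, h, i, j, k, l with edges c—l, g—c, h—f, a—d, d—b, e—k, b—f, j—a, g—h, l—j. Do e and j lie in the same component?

No

The component containing e is {e, k}, and j is not in it.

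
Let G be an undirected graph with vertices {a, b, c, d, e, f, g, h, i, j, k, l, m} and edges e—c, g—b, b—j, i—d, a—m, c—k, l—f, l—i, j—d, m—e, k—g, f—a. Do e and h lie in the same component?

No

The component containing e is {a, b, c, d, e, f, g, i, j, k, l, m}, and h is not in it.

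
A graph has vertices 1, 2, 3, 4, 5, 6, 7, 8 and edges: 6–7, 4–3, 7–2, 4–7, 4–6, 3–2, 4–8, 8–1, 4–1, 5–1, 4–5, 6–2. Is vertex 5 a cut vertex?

No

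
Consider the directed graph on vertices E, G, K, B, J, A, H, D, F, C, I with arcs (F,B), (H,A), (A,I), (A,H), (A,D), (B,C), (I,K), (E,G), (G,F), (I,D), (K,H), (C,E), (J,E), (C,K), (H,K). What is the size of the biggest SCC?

{B, C, E, F, G} are all mutually reachable — one SCC of size 5.
{A, H, I, K} are all mutually reachable — one SCC of size 4.
{J} is an SCC by itself.
{D} is an SCC by itself.
The largest has 5 vertices.

5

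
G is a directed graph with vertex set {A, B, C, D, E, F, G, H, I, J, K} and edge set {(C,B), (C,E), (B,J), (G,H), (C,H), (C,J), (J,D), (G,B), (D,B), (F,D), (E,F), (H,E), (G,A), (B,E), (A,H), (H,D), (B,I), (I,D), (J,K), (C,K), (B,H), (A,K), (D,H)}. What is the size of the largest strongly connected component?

{B, D, E, F, H, I, J} are all mutually reachable — one SCC of size 7.
{K} is an SCC by itself.
{A} is an SCC by itself.
{G} is an SCC by itself.
{C} is an SCC by itself.
The largest has 7 vertices.

7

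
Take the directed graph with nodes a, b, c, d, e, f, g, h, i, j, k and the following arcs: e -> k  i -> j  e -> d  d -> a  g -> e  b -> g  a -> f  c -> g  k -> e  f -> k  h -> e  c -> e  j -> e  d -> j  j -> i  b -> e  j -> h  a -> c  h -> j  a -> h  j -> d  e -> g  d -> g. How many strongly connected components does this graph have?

2

{a, c, d, e, f, g, h, i, j, k} are all mutually reachable — one SCC of size 10.
{b} is an SCC by itself.
That gives 2 strongly connected components.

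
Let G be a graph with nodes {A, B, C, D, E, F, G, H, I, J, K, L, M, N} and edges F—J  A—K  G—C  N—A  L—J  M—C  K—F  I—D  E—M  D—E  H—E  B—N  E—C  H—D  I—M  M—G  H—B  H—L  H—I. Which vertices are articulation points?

H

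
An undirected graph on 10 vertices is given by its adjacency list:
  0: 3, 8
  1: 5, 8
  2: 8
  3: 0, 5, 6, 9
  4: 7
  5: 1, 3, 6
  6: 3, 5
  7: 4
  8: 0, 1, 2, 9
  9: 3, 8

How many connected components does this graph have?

Starting from 4 we can reach 4, 7. That is one component of size 2.
Starting from 0 we can reach 0, 1, 2, 3, 5, 6, 8, 9. That is one component of size 8.
Total: 2 components.

2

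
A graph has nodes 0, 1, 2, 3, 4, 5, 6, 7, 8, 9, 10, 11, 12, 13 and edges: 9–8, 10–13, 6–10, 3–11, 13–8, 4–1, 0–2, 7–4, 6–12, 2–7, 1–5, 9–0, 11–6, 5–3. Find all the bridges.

The edges on the cycle 9-0-2-7-4-1-5-3-11-6-10-13-8-9 are not bridges since each lies on that cycle.
But removing 6–12 disconnects 6 from 12 — this is a bridge.

12-6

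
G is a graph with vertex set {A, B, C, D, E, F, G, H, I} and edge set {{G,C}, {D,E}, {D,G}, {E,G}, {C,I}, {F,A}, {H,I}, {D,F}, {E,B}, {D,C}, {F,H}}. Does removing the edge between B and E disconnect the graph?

Removing B - E leaves no path between B and E: the component count goes from 1 to 2. So it is a bridge.

Yes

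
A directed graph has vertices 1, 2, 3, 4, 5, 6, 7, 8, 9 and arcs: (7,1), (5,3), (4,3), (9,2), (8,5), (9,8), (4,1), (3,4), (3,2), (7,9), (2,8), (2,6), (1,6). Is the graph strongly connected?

There is no directed path from 2 to 7, so the graph is not strongly connected.

No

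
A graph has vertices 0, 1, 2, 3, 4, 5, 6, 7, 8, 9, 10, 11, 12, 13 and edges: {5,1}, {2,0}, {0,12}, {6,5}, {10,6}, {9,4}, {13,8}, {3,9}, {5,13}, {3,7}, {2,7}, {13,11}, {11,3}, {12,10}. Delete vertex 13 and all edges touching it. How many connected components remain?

2

With 13 gone, the remaining components are: {8}; {0, 1, 2, 3, 4, 5, 6, 7, 9, 10, 11, 12}.
That is 2 components.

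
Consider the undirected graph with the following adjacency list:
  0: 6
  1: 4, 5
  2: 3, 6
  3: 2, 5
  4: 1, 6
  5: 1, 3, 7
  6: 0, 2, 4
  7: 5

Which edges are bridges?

The edges on the cycle 3-2-6-4-1-5-3 are not bridges since each lies on that cycle.
But removing 5-7 disconnects 5 from 7; removing 6-0 disconnects 6 from 0 — these are bridges.

0-6, 5-7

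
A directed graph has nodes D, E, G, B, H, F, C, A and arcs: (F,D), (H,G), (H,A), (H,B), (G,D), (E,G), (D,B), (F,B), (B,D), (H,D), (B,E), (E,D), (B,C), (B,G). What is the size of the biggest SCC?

4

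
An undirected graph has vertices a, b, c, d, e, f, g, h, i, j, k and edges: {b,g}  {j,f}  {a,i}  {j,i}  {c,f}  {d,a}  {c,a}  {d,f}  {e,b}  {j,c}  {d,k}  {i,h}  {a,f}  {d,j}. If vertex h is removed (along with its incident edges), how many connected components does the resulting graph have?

2

With h gone, the remaining components are: {b, e, g}; {a, c, d, f, i, j, k}.
That is 2 components.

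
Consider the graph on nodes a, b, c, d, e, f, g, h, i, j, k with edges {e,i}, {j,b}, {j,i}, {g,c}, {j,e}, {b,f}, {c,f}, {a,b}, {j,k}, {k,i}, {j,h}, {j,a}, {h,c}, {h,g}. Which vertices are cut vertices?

j

Removing j increases the component count from 2 to 3, so j is a cut vertex.
By contrast removing a leaves 2 components; it is not a cut vertex. No other vertex is a cut vertex either.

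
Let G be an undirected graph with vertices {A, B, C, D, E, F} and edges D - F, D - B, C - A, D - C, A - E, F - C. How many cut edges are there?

The edges on the cycle D-F-C-D are not bridges since each lies on that cycle.
But removing C - A disconnects C from A; removing A - E disconnects A from E; removing D - B disconnects D from B — these are bridges.
That makes 3 bridges.

3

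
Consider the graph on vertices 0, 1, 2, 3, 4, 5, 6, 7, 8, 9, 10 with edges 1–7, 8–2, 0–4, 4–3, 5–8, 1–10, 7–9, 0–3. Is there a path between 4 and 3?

Yes

From 4 we can reach 0, 3, 4, which includes 3.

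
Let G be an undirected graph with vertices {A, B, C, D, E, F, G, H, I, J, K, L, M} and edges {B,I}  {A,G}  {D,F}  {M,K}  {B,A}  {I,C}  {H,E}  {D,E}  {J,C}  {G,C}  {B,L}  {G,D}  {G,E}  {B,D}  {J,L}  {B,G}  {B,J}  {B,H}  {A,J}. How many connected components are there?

Starting from K we can reach K, M. That is one component of size 2.
Starting from A we can reach A, B, C, D, E, F, G, H, I, J, L. That is one component of size 11.
Total: 2 components.

2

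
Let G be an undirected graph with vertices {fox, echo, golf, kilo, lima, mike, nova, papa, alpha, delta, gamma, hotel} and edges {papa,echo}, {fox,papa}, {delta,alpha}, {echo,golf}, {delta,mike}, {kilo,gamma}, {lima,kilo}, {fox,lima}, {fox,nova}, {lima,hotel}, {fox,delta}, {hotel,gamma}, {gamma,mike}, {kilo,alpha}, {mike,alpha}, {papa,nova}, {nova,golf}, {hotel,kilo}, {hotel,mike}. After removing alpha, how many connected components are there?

1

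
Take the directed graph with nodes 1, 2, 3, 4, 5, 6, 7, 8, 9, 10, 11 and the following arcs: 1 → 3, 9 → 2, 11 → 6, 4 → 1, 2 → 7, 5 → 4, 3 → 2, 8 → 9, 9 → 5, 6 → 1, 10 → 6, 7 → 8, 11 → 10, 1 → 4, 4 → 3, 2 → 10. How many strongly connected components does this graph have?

{1, 2, 3, 4, 5, 6, 7, 8, 9, 10} are all mutually reachable — one SCC of size 10.
{11} is an SCC by itself.
That gives 2 strongly connected components.

2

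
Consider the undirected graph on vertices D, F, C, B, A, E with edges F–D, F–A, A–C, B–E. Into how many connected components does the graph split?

2

Starting from B we can reach B, E. That is one component of size 2.
Starting from A we can reach A, C, D, F. That is one component of size 4.
Total: 2 components.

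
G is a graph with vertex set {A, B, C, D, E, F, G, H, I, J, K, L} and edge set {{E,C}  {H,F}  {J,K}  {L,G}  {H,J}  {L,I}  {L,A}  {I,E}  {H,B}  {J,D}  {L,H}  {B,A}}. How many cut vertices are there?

5

Removing E increases the component count from 1 to 2, so E is a cut vertex.
Removing H increases the component count from 1 to 3, so H is a cut vertex.
Removing I increases the component count from 1 to 2, so I is a cut vertex.
Likewise J, L are cut vertices.
By contrast removing D leaves 1 component; it is not a cut vertex. No other vertex is a cut vertex either.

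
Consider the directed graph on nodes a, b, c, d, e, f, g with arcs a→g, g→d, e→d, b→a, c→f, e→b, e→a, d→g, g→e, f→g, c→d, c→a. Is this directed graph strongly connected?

There is no directed path from f to c, so the graph is not strongly connected.

No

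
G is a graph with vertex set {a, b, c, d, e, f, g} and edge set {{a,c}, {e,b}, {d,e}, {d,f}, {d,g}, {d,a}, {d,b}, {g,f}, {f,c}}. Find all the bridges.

The edges on the cycle d-e-b-d are not bridges since each lies on that cycle.
Every edge lies on some cycle, so there are no bridges.

none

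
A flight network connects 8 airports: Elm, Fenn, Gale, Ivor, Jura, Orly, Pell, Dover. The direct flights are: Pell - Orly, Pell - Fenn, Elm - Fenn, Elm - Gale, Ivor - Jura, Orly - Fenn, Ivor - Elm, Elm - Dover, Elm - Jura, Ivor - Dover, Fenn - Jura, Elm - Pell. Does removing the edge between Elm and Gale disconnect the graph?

Removing Elm - Gale leaves no path between Elm and Gale: the component count goes from 1 to 2. So it is a bridge.

Yes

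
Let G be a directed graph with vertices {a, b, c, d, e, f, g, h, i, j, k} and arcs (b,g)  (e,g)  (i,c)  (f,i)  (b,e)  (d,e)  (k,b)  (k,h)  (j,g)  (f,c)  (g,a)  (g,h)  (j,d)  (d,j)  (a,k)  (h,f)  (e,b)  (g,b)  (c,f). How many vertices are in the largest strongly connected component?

5

{a, b, e, g, k} are all mutually reachable — one SCC of size 5.
{c, f, i} are all mutually reachable — one SCC of size 3.
{d, j} are all mutually reachable — one SCC of size 2.
{h} is an SCC by itself.
The largest has 5 vertices.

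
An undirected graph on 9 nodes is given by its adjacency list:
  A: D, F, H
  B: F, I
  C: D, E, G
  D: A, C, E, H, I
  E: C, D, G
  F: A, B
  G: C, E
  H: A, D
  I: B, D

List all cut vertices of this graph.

Removing D increases the component count from 1 to 2, so D is a cut vertex.
By contrast removing C leaves 1 component; it is not a cut vertex. No other vertex is a cut vertex either.

D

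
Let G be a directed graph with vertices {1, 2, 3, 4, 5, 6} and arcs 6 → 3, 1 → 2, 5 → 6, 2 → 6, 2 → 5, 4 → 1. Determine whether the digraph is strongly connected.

No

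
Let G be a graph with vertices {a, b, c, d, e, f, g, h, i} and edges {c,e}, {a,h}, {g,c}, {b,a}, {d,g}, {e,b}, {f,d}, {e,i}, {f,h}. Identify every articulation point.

Removing e increases the component count from 1 to 2, so e is a cut vertex.
By contrast removing i leaves 1 component; it is not a cut vertex. No other vertex is a cut vertex either.

e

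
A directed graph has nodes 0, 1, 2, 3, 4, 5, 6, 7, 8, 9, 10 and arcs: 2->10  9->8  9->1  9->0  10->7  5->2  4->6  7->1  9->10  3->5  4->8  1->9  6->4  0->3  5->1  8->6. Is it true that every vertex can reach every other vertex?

No

There is no directed path from 8 to 9, so the graph is not strongly connected.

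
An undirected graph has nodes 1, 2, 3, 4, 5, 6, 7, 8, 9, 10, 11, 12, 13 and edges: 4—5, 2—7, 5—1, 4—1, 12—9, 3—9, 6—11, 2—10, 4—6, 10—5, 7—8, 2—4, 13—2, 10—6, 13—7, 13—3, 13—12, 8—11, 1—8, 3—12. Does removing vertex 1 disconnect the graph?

No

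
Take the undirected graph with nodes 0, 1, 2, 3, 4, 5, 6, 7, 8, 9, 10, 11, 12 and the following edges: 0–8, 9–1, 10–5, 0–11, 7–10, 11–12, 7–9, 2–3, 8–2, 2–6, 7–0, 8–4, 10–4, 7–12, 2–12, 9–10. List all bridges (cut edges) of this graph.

The edges on the cycle 7-9-10-4-8-0-7 are not bridges since each lies on that cycle.
But removing 6–2 disconnects 6 from 2; removing 5–10 disconnects 5 from 10; removing 3–2 disconnects 3 from 2; removing 1–9 disconnects 1 from 9 — these are bridges.

1-9, 10-5, 2-3, 2-6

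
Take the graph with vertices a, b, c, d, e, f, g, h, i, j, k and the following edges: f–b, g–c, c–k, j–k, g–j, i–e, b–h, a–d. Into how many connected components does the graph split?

Starting from a we can reach a, d. That is one component of size 2.
Starting from e we can reach e, i. That is one component of size 2.
Starting from b we can reach b, f, h. That is one component of size 3.
Starting from c we can reach c, g, j, k. That is one component of size 4.
Total: 4 components.

4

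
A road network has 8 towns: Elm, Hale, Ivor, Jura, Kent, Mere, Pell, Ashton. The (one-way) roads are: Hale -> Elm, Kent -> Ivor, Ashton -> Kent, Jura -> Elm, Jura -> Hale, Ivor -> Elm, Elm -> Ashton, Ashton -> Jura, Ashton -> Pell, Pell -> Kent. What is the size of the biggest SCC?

{Elm, Hale, Ivor, Jura, Kent, Pell, Ashton} are all mutually reachable — one SCC of size 7.
{Mere} is an SCC by itself.
The largest has 7 vertices.

7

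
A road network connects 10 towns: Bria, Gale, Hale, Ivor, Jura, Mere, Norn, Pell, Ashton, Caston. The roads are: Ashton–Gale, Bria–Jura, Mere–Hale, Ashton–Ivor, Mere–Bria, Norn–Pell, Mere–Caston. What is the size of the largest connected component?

5

Starting from Norn we can reach Norn, Pell. That is one component of size 2.
Starting from Gale we can reach Gale, Ivor, Ashton. That is one component of size 3.
Starting from Bria we can reach Bria, Hale, Jura, Mere, Caston. That is one component of size 5.
The largest has 5 vertices.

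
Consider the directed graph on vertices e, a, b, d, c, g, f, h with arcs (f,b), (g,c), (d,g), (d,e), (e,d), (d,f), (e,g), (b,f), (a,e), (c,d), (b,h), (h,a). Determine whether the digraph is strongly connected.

Yes

From c we can reach every vertex (a, b, c, d, e, f, g, h), and every vertex can reach c (a, b, c, d, e, f, g, h). So the whole graph is one strongly connected component.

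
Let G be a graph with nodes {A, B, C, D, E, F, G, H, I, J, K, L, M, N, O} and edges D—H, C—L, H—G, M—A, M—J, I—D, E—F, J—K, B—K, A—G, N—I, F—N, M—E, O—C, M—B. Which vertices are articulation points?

Removing C increases the component count from 2 to 3, so C is a cut vertex.
Removing M increases the component count from 2 to 3, so M is a cut vertex.
By contrast removing G leaves 2 components; it is not a cut vertex. No other vertex is a cut vertex either.

C, M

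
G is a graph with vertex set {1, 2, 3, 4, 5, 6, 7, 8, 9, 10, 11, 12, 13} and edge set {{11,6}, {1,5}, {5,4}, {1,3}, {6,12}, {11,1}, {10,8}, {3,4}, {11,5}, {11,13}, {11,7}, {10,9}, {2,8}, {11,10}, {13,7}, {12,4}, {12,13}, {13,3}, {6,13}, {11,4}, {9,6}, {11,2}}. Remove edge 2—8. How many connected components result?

1

2 and 8 are still connected via 2-11-10-8, so the component count stays at 1.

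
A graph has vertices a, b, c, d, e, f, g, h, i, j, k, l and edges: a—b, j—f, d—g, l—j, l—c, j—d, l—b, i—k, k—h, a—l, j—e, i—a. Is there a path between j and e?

From j we can reach a, b, c, d, e, f, g, h, i, j, k, l, which includes e.

Yes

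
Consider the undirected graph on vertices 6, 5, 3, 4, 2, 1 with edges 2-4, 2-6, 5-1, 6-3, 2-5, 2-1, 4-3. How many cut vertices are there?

1

Removing 2 increases the component count from 1 to 2, so 2 is a cut vertex.
By contrast removing 5 leaves 1 component; it is not a cut vertex. No other vertex is a cut vertex either.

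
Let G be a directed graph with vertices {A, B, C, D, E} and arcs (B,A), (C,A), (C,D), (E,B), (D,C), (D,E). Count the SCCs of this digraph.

4

{C, D} are all mutually reachable — one SCC of size 2.
{E} is an SCC by itself.
{B} is an SCC by itself.
{A} is an SCC by itself.
That gives 4 strongly connected components.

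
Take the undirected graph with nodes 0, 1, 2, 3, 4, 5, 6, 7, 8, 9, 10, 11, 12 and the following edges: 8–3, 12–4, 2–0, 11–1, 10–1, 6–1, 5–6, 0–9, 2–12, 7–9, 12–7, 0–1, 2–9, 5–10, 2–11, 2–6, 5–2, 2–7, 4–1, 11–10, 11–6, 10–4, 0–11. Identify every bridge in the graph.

The edges on the cycle 2-12-7-9-2 are not bridges since each lies on that cycle.
But removing 8–3 disconnects 8 from 3 — this is a bridge.

3-8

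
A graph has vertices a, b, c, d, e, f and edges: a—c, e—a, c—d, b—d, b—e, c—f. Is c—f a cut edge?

Yes

Removing c—f leaves no path between c and f: the component count goes from 1 to 2. So it is a bridge.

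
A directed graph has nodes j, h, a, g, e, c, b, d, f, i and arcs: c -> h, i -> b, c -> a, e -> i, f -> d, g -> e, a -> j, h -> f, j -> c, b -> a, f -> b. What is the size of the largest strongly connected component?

6

{a, b, c, f, h, j} are all mutually reachable — one SCC of size 6.
{d} is an SCC by itself.
{i} is an SCC by itself.
{e} is an SCC by itself.
{g} is an SCC by itself.
The largest has 6 vertices.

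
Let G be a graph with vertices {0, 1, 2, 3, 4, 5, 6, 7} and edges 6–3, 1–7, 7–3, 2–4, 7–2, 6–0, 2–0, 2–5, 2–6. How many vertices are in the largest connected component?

8

Starting from 0 we can reach 0, 1, 2, 3, 4, 5, 6, 7. That is one component of size 8.
The largest has 8 vertices.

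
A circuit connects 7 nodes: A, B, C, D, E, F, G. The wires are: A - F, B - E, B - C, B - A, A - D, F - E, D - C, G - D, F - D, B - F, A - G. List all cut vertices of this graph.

none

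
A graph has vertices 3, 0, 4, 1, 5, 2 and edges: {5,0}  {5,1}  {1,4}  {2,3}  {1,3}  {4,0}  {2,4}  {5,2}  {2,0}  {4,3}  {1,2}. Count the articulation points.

0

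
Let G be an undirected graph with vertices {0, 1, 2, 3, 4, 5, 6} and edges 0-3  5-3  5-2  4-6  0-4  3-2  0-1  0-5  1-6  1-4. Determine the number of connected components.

1

Starting from 0 we can reach 0, 1, 2, 3, 4, 5, 6. That is one component of size 7.
Total: 1 component.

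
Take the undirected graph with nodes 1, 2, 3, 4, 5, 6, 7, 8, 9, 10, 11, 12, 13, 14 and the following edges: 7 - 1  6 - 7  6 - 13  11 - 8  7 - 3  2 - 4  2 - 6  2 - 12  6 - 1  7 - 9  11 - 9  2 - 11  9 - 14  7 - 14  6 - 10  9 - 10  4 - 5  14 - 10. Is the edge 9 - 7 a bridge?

After removing 9 - 7, the path 9-14-7 still connects them, so the edge is not a bridge.

No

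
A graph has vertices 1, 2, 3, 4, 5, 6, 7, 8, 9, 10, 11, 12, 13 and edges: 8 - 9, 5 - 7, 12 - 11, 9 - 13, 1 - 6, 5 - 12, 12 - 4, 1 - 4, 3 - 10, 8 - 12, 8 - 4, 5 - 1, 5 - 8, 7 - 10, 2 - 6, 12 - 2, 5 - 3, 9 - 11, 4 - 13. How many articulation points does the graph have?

1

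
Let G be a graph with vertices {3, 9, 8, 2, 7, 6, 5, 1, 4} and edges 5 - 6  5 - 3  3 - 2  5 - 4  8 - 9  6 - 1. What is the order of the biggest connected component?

7 is isolated — a component by itself.
Starting from 8 we can reach 8, 9. That is one component of size 2.
Starting from 1 we can reach 1, 2, 3, 4, 5, 6. That is one component of size 6.
The largest has 6 vertices.

6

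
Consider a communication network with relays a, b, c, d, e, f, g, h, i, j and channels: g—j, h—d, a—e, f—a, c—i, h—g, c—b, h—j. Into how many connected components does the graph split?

3

Starting from a we can reach a, e, f. That is one component of size 3.
Starting from b we can reach b, c, i. That is one component of size 3.
Starting from d we can reach d, g, h, j. That is one component of size 4.
Total: 3 components.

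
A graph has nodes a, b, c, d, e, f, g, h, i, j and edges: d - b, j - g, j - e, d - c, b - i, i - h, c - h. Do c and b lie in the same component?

Yes

From c we can reach b, c, d, h, i, which includes b.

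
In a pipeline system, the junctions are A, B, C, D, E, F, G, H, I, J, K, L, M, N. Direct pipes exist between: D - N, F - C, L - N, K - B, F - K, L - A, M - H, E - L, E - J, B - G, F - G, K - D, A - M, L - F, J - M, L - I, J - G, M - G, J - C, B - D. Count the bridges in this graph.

2

The edges on the cycle K-B-D-K are not bridges since each lies on that cycle.
But removing H - M disconnects H from M; removing I - L disconnects I from L — these are bridges.
That makes 2 bridges.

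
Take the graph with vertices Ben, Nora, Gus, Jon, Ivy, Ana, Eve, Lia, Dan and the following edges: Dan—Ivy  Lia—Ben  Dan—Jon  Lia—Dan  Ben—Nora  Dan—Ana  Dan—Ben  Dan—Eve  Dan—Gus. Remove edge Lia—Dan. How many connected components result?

1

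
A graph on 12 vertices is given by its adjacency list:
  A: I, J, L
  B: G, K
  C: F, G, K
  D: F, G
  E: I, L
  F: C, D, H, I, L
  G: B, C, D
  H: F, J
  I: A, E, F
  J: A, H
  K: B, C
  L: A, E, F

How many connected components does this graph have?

Starting from A we can reach A, B, C, D, E, F, G, H, I, J, K, L. That is one component of size 12.
Total: 1 component.

1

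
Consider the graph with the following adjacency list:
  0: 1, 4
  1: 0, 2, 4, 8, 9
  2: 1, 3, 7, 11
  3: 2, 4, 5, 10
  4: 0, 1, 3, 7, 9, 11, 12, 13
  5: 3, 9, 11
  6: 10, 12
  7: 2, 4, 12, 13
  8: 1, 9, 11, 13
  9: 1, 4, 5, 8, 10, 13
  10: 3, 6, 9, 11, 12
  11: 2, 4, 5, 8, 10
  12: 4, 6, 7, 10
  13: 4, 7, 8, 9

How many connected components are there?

1

Starting from 0 we can reach 0, 1, 2, 3, 4, 5, 6, 7, 8, 9, 10, 11, 12, 13. That is one component of size 14.
Total: 1 component.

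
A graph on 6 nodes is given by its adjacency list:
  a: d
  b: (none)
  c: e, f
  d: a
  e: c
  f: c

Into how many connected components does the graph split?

b is isolated — a component by itself.
Starting from a we can reach a, d. That is one component of size 2.
Starting from c we can reach c, e, f. That is one component of size 3.
Total: 3 components.

3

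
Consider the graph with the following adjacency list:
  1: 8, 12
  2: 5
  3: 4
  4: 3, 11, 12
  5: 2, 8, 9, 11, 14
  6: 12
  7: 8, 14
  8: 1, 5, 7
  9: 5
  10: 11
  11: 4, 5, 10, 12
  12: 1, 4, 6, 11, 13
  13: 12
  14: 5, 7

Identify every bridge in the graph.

The edges on the cycle 5-14-7-8-5 are not bridges since each lies on that cycle.
But removing 13-12 disconnects 13 from 12; removing 5-2 disconnects 5 from 2; removing 9-5 disconnects 9 from 5; removing 12-6 disconnects 12 from 6 — these are bridges.
In total 6 edges are bridges.

10-11, 12-13, 12-6, 2-5, 3-4, 5-9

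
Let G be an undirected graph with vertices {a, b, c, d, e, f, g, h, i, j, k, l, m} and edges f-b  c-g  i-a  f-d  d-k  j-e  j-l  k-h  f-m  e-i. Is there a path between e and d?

The component containing e is {a, e, i, j, l}, and d is not in it.

No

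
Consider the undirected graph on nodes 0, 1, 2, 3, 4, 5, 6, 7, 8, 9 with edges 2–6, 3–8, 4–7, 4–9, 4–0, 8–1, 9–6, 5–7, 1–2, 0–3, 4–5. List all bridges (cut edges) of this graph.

none

The edges on the cycle 4-5-7-4 are not bridges since each lies on that cycle.
Every edge lies on some cycle, so there are no bridges.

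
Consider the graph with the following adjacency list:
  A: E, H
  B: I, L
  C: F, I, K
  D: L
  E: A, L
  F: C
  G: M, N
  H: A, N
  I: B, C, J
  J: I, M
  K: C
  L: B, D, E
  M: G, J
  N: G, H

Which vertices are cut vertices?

Removing C increases the component count from 1 to 3, so C is a cut vertex.
Removing I increases the component count from 1 to 2, so I is a cut vertex.
Removing L increases the component count from 1 to 2, so L is a cut vertex.
By contrast removing N leaves 1 component; it is not a cut vertex. No other vertex is a cut vertex either.

C, I, L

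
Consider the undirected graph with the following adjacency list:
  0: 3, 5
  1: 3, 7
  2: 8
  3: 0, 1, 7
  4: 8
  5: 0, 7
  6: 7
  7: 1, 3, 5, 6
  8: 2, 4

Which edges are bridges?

The edges on the cycle 7-3-0-5-7 are not bridges since each lies on that cycle.
But removing 4-8 disconnects 4 from 8; removing 2-8 disconnects 2 from 8; removing 7-6 disconnects 7 from 6 — these are bridges.

2-8, 4-8, 6-7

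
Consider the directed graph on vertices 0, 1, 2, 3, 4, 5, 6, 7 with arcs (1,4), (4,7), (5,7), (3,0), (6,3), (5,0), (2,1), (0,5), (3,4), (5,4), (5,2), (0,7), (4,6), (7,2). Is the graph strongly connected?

From 1 we can reach every vertex (0, 1, 2, 3, 4, 5, 6, 7), and every vertex can reach 1 (0, 1, 2, 3, 4, 5, 6, 7). So the whole graph is one strongly connected component.

Yes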